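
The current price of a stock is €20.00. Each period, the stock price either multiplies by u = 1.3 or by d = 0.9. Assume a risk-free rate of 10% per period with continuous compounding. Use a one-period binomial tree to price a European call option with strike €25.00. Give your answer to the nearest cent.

Risk-neutral probability p = (e^0.1 − 0.9)/(1.3 − 0.9) = 0.2052/0.4000 = 0.5129
Terminal stock prices: S_u = 26, S_d = 18
Terminal payoffs (S − K): max(1, 0) = 1, max(-7, 0) = 0
Node 0 (S = 20): V_0 = e^(−0.1)·[0.5129·1.0000 + 0.4871·0.0000] = 0.4641

€0.46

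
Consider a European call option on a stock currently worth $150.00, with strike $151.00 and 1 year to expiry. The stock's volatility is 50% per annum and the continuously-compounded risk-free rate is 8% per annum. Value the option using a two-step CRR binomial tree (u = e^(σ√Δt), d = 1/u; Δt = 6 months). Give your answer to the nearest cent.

CRR parameters: u = e^(σ√Δt) = e^(0.5·√0.5) = 1.4241, d = 1/u = 0.7022
Per-period rate: rΔt = 0.08·0.5 = 0.04, so R = e^0.04 = 1.0408
Risk-neutral probability p = (e^0.04 − 0.7022)/(1.4241 − 0.7022) = 0.3386/0.7219 = 0.4691
Terminal stock prices: S_uu = 304.2, S_ud = 150, S_dd = 73.96
Terminal payoffs (S − K): max(153.2, 0) = 153.2, max(-1, 0) = 0, max(-77.04, 0) = 0
Node u (S = 213.6): V_u = e^(−0.04)·[0.4691·153.2172 + 0.5309·0.0000] = 69.0488
Node d (S = 105.3): V_d = e^(−0.04)·[0.4691·0.0000 + 0.5309·0.0000] = 0.0000
Node 0 (S = 150): V_0 = e^(−0.04)·[0.4691·69.0488 + 0.5309·0.0000] = 31.1175

$31.12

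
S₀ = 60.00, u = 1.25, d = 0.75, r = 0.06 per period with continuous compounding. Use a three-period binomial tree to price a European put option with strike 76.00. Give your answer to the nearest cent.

11.83

Risk-neutral probability p = (e^0.06 − 0.75)/(1.25 − 0.75) = 0.3118/0.5000 = 0.6237
Terminal stock prices: S_uuu = 117.2, S_uud = 70.31, S_udd = 42.19, S_ddd = 25.31
Terminal payoffs (K − S): max(-41.19, 0) = 0, max(5.688, 0) = 5.688, max(33.81, 0) = 33.81, max(50.69, 0) = 50.69
Node uu (S = 93.75): V_uu = e^(−0.06)·[0.6237·0.0000 + 0.3763·5.6875] = 2.0157
Node ud (S = 56.25): V_ud = e^(−0.06)·[0.6237·5.6875 + 0.3763·33.8125] = 15.3241
Node dd (S = 33.75): V_dd = e^(−0.06)·[0.6237·33.8125 + 0.3763·50.6875] = 37.8241
Node u (S = 75): V_u = e^(−0.06)·[0.6237·2.0157 + 0.3763·15.3241] = 6.6150
Node d (S = 45): V_d = e^(−0.06)·[0.6237·15.3241 + 0.3763·37.8241] = 22.4060
Node 0 (S = 60): V_0 = e^(−0.06)·[0.6237·6.6150 + 0.3763·22.4060] = 11.8262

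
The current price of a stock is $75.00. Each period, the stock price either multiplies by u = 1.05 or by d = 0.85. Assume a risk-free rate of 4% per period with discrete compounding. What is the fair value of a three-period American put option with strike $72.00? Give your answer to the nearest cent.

$0.69

Risk-neutral probability p = (1 + 0.04 − 0.85)/(1.05 − 0.85) = 0.1900/0.2000 = 0.9500
Terminal stock prices: S_uuu = 86.82, S_uud = 70.28, S_udd = 56.9, S_ddd = 46.06
Terminal payoffs (K − S): max(-14.82, 0) = 0, max(1.716, 0) = 1.716, max(15.1, 0) = 15.1, max(25.94, 0) = 25.94
Node uu (S = 82.69): continuation = 1/1.04·[0.9500·0.0000 + 0.0500·1.7156] = 0.0825; exercise value = 0.0000 ≤ continuation, so V_uu = 0.0825
Node ud (S = 66.94): continuation = 1/1.04·[0.9500·1.7156 + 0.0500·15.1031] = 2.2933; exercise value = 5.0625 > continuation, so V_ud = 5.0625 (exercise)
Node dd (S = 54.19): continuation = 1/1.04·[0.9500·15.1031 + 0.0500·25.9406] = 15.0433; exercise value = 17.8125 > continuation, so V_dd = 17.8125 (exercise)
Node u (S = 78.75): continuation = 1/1.04·[0.9500·0.0825 + 0.0500·5.0625] = 0.3187; exercise value = 0.0000 ≤ continuation, so V_u = 0.3187
Node d (S = 63.75): continuation = 1/1.04·[0.9500·5.0625 + 0.0500·17.8125] = 5.4808; exercise value = 8.2500 > continuation, so V_d = 8.2500 (exercise)
Node 0 (S = 75): continuation = 1/1.04·[0.9500·0.3187 + 0.0500·8.2500] = 0.6878; exercise value = 0.0000 ≤ continuation, so V_0 = 0.6878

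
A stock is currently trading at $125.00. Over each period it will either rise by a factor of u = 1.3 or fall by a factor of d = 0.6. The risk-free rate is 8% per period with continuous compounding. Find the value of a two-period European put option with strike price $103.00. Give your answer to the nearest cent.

Risk-neutral probability p = (e^0.08 − 0.6)/(1.3 − 0.6) = 0.4833/0.7000 = 0.6904
Terminal stock prices: S_uu = 211.3, S_ud = 97.5, S_dd = 45
Terminal payoffs (K − S): max(-108.3, 0) = 0, max(5.5, 0) = 5.5, max(58, 0) = 58
Node u (S = 162.5): V_u = e^(−0.08)·[0.6904·0.0000 + 0.3096·5.5000] = 1.5718
Node d (S = 75): V_d = e^(−0.08)·[0.6904·5.5000 + 0.3096·58.0000] = 20.0810
Node 0 (S = 125): V_0 = e^(−0.08)·[0.6904·1.5718 + 0.3096·20.0810] = 6.7407

$6.74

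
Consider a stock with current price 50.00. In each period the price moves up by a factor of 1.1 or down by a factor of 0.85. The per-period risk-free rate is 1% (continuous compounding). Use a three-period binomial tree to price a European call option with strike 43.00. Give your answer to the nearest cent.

Risk-neutral probability p = (e^0.01 − 0.85)/(1.1 − 0.85) = 0.1601/0.2500 = 0.6402
Terminal stock prices: S_uuu = 66.55, S_uud = 51.43, S_udd = 39.74, S_ddd = 30.71
Terminal payoffs (S − K): max(23.55, 0) = 23.55, max(8.425, 0) = 8.425, max(-3.262, 0) = 0, max(-12.29, 0) = 0
Node uu (S = 60.5): V_uu = e^(−0.01)·[0.6402·23.5500 + 0.3598·8.4250] = 17.9279
Node ud (S = 46.75): V_ud = e^(−0.01)·[0.6402·8.4250 + 0.3598·0.0000] = 5.3400
Node dd (S = 36.12): V_dd = e^(−0.01)·[0.6402·0.0000 + 0.3598·0.0000] = 0.0000
Node u (S = 55): V_u = e^(−0.01)·[0.6402·17.9279 + 0.3598·5.3400] = 13.2654
Node d (S = 42.5): V_d = e^(−0.01)·[0.6402·5.3400 + 0.3598·0.0000] = 3.3847
Node 0 (S = 50): V_0 = e^(−0.01)·[0.6402·13.2654 + 0.3598·3.3847] = 9.6137

9.61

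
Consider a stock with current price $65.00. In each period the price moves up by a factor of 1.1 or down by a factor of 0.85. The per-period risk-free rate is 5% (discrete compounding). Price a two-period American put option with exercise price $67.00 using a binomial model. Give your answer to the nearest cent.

$3.14

Risk-neutral probability p = (1 + 0.05 − 0.85)/(1.1 − 0.85) = 0.2000/0.2500 = 0.8000
Terminal stock prices: S_uu = 78.65, S_ud = 60.77, S_dd = 46.96
Terminal payoffs (K − S): max(-11.65, 0) = 0, max(6.225, 0) = 6.225, max(20.04, 0) = 20.04
Node u (S = 71.5): continuation = 1/1.05·[0.8000·0.0000 + 0.2000·6.2250] = 1.1857; exercise value = 0.0000 ≤ continuation, so V_u = 1.1857
Node d (S = 55.25): continuation = 1/1.05·[0.8000·6.2250 + 0.2000·20.0375] = 8.5595; exercise value = 11.7500 > continuation, so V_d = 11.7500 (exercise)
Node 0 (S = 65): continuation = 1/1.05·[0.8000·1.1857 + 0.2000·11.7500] = 3.1415; exercise value = 2.0000 ≤ continuation, so V_0 = 3.1415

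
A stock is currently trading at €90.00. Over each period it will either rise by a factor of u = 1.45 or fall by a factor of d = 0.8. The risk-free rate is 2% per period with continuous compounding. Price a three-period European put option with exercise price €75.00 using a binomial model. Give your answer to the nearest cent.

€7.87

Risk-neutral probability p = (e^0.02 − 0.8)/(1.45 − 0.8) = 0.2202/0.6500 = 0.3388
Terminal stock prices: S_uuu = 274.4, S_uud = 151.4, S_udd = 83.52, S_ddd = 46.08
Terminal payoffs (K − S): max(-199.4, 0) = 0, max(-76.38, 0) = 0, max(-8.52, 0) = 0, max(28.92, 0) = 28.92
Node uu (S = 189.2): V_uu = e^(−0.02)·[0.3388·0.0000 + 0.6612·0.0000] = 0.0000
Node ud (S = 104.4): V_ud = e^(−0.02)·[0.3388·0.0000 + 0.6612·0.0000] = 0.0000
Node dd (S = 57.6): V_dd = e^(−0.02)·[0.3388·0.0000 + 0.6612·28.9200] = 18.7441
Node u (S = 130.5): V_u = e^(−0.02)·[0.3388·0.0000 + 0.6612·0.0000] = 0.0000
Node d (S = 72): V_d = e^(−0.02)·[0.3388·0.0000 + 0.6612·18.7441] = 12.1487
Node 0 (S = 90): V_0 = e^(−0.02)·[0.3388·0.0000 + 0.6612·12.1487] = 7.8740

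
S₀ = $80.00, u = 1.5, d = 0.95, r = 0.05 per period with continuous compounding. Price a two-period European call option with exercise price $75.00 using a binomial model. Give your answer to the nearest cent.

Risk-neutral probability p = (e^0.05 − 0.95)/(1.5 − 0.95) = 0.1013/0.5500 = 0.1841
Terminal stock prices: S_uu = 180, S_ud = 114, S_dd = 72.2
Terminal payoffs (S − K): max(105, 0) = 105, max(39, 0) = 39, max(-2.8, 0) = 0
Node u (S = 120): V_u = e^(−0.05)·[0.1841·105.0000 + 0.8159·39.0000] = 48.6578
Node d (S = 76): V_d = e^(−0.05)·[0.1841·39.0000 + 0.8159·0.0000] = 6.8308
Node 0 (S = 80): V_0 = e^(−0.05)·[0.1841·48.6578 + 0.8159·6.8308] = 13.8236

$13.82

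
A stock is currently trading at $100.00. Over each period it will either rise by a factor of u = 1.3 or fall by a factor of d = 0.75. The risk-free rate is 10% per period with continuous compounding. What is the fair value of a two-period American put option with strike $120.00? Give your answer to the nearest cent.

$20.00

Risk-neutral probability p = (e^0.1 − 0.75)/(1.3 − 0.75) = 0.3552/0.5500 = 0.6458
Terminal stock prices: S_uu = 169, S_ud = 97.5, S_dd = 56.25
Terminal payoffs (K − S): max(-49, 0) = 0, max(22.5, 0) = 22.5, max(63.75, 0) = 63.75
Node u (S = 130): continuation = e^(−0.1)·[0.6458·0.0000 + 0.3542·22.5000] = 7.2118; exercise value = 0.0000 ≤ continuation, so V_u = 7.2118
Node d (S = 75): continuation = e^(−0.1)·[0.6458·22.5000 + 0.3542·63.7500] = 33.5805; exercise value = 45.0000 > continuation, so V_d = 45.0000 (exercise)
Node 0 (S = 100): continuation = e^(−0.1)·[0.6458·7.2118 + 0.3542·45.0000] = 18.6376; exercise value = 20.0000 > continuation, so V_0 = 20.0000 (exercise)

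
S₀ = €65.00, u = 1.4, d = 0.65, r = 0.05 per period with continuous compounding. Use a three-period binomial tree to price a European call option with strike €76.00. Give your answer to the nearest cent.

€15.83

Risk-neutral probability p = (e^0.05 − 0.65)/(1.4 − 0.65) = 0.4013/0.7500 = 0.5350
Terminal stock prices: S_uuu = 178.4, S_uud = 82.81, S_udd = 38.45, S_ddd = 17.85
Terminal payoffs (S − K): max(102.4, 0) = 102.4, max(6.81, 0) = 6.81, max(-37.55, 0) = 0, max(-58.15, 0) = 0
Node uu (S = 127.4): V_uu = e^(−0.05)·[0.5350·102.3600 + 0.4650·6.8100] = 55.1066
Node ud (S = 59.15): V_ud = e^(−0.05)·[0.5350·6.8100 + 0.4650·0.0000] = 3.4658
Node dd (S = 27.46): V_dd = e^(−0.05)·[0.5350·0.0000 + 0.4650·0.0000] = 0.0000
Node u (S = 91): V_u = e^(−0.05)·[0.5350·55.1066 + 0.4650·3.4658] = 29.5786
Node d (S = 42.25): V_d = e^(−0.05)·[0.5350·3.4658 + 0.4650·0.0000] = 1.7639
Node 0 (S = 65): V_0 = e^(−0.05)·[0.5350·29.5786 + 0.4650·1.7639] = 15.8337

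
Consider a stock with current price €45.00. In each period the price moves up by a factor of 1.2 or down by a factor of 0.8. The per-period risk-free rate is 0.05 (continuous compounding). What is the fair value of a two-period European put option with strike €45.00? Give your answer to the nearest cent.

Risk-neutral probability p = (e^0.05 − 0.8)/(1.2 − 0.8) = 0.2513/0.4000 = 0.6282
Terminal stock prices: S_uu = 64.8, S_ud = 43.2, S_dd = 28.8
Terminal payoffs (K − S): max(-19.8, 0) = 0, max(1.8, 0) = 1.8, max(16.2, 0) = 16.2
Node u (S = 54): V_u = e^(−0.05)·[0.6282·0.0000 + 0.3718·1.8000] = 0.6366
Node d (S = 36): V_d = e^(−0.05)·[0.6282·1.8000 + 0.3718·16.2000] = 6.8053
Node 0 (S = 45): V_0 = e^(−0.05)·[0.6282·0.6366 + 0.3718·6.8053] = 2.7874

€2.79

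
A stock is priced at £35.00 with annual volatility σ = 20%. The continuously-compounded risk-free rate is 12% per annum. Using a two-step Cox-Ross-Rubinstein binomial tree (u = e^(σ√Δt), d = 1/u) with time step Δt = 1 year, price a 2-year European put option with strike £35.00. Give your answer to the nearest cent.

CRR parameters: u = e^(σ√Δt) = e^(0.2·√1) = 1.2214, d = 1/u = 0.8187
Per-period rate: rΔt = 0.12·1 = 0.12, so R = e^0.12 = 1.1275
Risk-neutral probability p = (e^0.12 − 0.8187)/(1.2214 − 0.8187) = 0.3088/0.4027 = 0.7668
Terminal stock prices: S_uu = 52.21, S_ud = 35, S_dd = 23.46
Terminal payoffs (K − S): max(-17.21, 0) = 0, max(0, 0) = 0, max(11.54, 0) = 11.54
Node u (S = 42.75): V_u = e^(−0.12)·[0.7668·0.0000 + 0.2332·0.0000] = 0.0000
Node d (S = 28.66): V_d = e^(−0.12)·[0.7668·0.0000 + 0.2332·11.5388] = 2.3866
Node 0 (S = 35): V_0 = e^(−0.12)·[0.7668·0.0000 + 0.2332·2.3866] = 0.4936

£0.49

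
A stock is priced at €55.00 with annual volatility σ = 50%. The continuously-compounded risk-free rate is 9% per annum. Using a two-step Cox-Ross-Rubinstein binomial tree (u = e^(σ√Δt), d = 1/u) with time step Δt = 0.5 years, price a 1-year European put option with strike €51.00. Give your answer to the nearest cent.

CRR parameters: u = e^(σ√Δt) = e^(0.5·√0.5) = 1.4241, d = 1/u = 0.7022
Per-period rate: rΔt = 0.09·0.5 = 0.045, so R = e^0.045 = 1.0460
Risk-neutral probability p = (e^0.045 − 0.7022)/(1.4241 − 0.7022) = 0.3438/0.7219 = 0.4763
Terminal stock prices: S_uu = 111.5, S_ud = 55, S_dd = 27.12
Terminal payoffs (K − S): max(-60.55, 0) = 0, max(-4, 0) = 0, max(23.88, 0) = 23.88
Node u (S = 78.33): V_u = e^(−0.045)·[0.4763·0.0000 + 0.5237·0.0000] = 0.0000
Node d (S = 38.62): V_d = e^(−0.045)·[0.4763·0.0000 + 0.5237·23.8812] = 11.9568
Node 0 (S = 55): V_0 = e^(−0.045)·[0.4763·0.0000 + 0.5237·11.9568] = 5.9865

€5.99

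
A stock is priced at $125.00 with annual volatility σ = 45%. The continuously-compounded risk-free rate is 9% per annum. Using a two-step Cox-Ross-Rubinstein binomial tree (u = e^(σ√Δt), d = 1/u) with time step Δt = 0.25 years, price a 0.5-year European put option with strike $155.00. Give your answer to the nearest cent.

$32.76

CRR parameters: u = e^(σ√Δt) = e^(0.45·√0.25) = 1.2523, d = 1/u = 0.7985
Per-period rate: rΔt = 0.09·0.25 = 0.0225, so R = e^0.0225 = 1.0228
Risk-neutral probability p = (e^0.0225 − 0.7985)/(1.2523 − 0.7985) = 0.2242/0.4538 = 0.4941
Terminal stock prices: S_uu = 196, S_ud = 125, S_dd = 79.7
Terminal payoffs (K − S): max(-41.04, 0) = 0, max(30, 0) = 30, max(75.3, 0) = 75.3
Node u (S = 156.5): V_u = e^(−0.0225)·[0.4941·0.0000 + 0.5059·30.0000] = 14.8385
Node d (S = 99.81): V_d = e^(−0.0225)·[0.4941·30.0000 + 0.5059·75.2965] = 51.7369
Node 0 (S = 125): V_0 = e^(−0.0225)·[0.4941·14.8385 + 0.5059·51.7369] = 32.7589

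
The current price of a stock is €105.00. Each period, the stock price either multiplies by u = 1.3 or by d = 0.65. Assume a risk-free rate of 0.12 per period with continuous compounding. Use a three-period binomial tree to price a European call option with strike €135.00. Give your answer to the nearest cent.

€26.46

Risk-neutral probability p = (e^0.12 − 0.65)/(1.3 − 0.65) = 0.4775/0.6500 = 0.7346
Terminal stock prices: S_uuu = 230.7, S_uud = 115.3, S_udd = 57.67, S_ddd = 28.84
Terminal payoffs (S − K): max(95.69, 0) = 95.69, max(-19.66, 0) = 0, max(-77.33, 0) = 0, max(-106.2, 0) = 0
Node uu (S = 177.5): V_uu = e^(−0.12)·[0.7346·95.6850 + 0.2654·0.0000] = 62.3427
Node ud (S = 88.73): V_ud = e^(−0.12)·[0.7346·0.0000 + 0.2654·0.0000] = 0.0000
Node dd (S = 44.36): V_dd = e^(−0.12)·[0.7346·0.0000 + 0.2654·0.0000] = 0.0000
Node u (S = 136.5): V_u = e^(−0.12)·[0.7346·62.3427 + 0.2654·0.0000] = 40.6188
Node d (S = 68.25): V_d = e^(−0.12)·[0.7346·0.0000 + 0.2654·0.0000] = 0.0000
Node 0 (S = 105): V_0 = e^(−0.12)·[0.7346·40.6188 + 0.2654·0.0000] = 26.4648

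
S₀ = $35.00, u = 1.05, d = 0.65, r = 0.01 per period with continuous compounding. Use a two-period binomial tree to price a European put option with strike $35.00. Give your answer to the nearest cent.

Risk-neutral probability p = (e^0.01 − 0.65)/(1.05 − 0.65) = 0.3601/0.4000 = 0.9001
Terminal stock prices: S_uu = 38.59, S_ud = 23.89, S_dd = 14.79
Terminal payoffs (K − S): max(-3.587, 0) = 0, max(11.11, 0) = 11.11, max(20.21, 0) = 20.21
Node u (S = 36.75): V_u = e^(−0.01)·[0.9001·0.0000 + 0.0999·11.1125] = 1.0988
Node d (S = 22.75): V_d = e^(−0.01)·[0.9001·11.1125 + 0.0999·20.2125] = 11.9017
Node 0 (S = 35): V_0 = e^(−0.01)·[0.9001·1.0988 + 0.0999·11.9017] = 2.1561

$2.16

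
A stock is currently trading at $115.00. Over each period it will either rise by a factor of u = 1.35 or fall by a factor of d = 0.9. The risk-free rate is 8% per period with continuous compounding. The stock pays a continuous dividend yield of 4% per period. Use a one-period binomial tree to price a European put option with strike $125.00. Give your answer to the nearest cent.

Per-period risk-free factor R = e^0.08 = 1.0833; dividend-adjusted growth = e^(0.08−0.04) = 1.0408.
Risk-neutral probability p = (1.0408 − 0.9)/(1.35 − 0.9) = 0.1408/0.4500 = 0.3129
Terminal stock prices: S_u = 155.2, S_d = 103.5
Terminal payoffs (K − S): max(-30.25, 0) = 0, max(21.5, 0) = 21.5
Node 0 (S = 115): V_0 = e^(−0.08)·[0.3129·0.0000 + 0.6871·21.5000] = 13.6366

$13.64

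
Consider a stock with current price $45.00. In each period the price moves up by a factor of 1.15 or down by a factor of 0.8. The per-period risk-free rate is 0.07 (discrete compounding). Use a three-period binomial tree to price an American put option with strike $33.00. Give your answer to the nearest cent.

$0.19

Risk-neutral probability p = (1 + 0.07 − 0.8)/(1.15 − 0.8) = 0.2700/0.3500 = 0.7714
Terminal stock prices: S_uuu = 68.44, S_uud = 47.61, S_udd = 33.12, S_ddd = 23.04
Terminal payoffs (K − S): max(-35.44, 0) = 0, max(-14.61, 0) = 0, max(-0.12, 0) = 0, max(9.96, 0) = 9.96
Node uu (S = 59.51): continuation = 1/1.07·[0.7714·0.0000 + 0.2286·0.0000] = 0.0000; exercise value = 0.0000 ≤ continuation, so V_uu = 0.0000
Node ud (S = 41.4): continuation = 1/1.07·[0.7714·0.0000 + 0.2286·0.0000] = 0.0000; exercise value = 0.0000 ≤ continuation, so V_ud = 0.0000
Node dd (S = 28.8): continuation = 1/1.07·[0.7714·0.0000 + 0.2286·9.9600] = 2.1276; exercise value = 4.2000 > continuation, so V_dd = 4.2000 (exercise)
Node u (S = 51.75): continuation = 1/1.07·[0.7714·0.0000 + 0.2286·0.0000] = 0.0000; exercise value = 0.0000 ≤ continuation, so V_u = 0.0000
Node d (S = 36): continuation = 1/1.07·[0.7714·0.0000 + 0.2286·4.2000] = 0.8972; exercise value = 0.0000 ≤ continuation, so V_d = 0.8972
Node 0 (S = 45): continuation = 1/1.07·[0.7714·0.0000 + 0.2286·0.8972] = 0.1917; exercise value = 0.0000 ≤ continuation, so V_0 = 0.1917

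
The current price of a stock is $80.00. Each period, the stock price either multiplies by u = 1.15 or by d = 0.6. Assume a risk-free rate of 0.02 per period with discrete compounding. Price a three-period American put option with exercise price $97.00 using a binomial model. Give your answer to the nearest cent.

Risk-neutral probability p = (1 + 0.02 − 0.6)/(1.15 − 0.6) = 0.4200/0.5500 = 0.7636
Terminal stock prices: S_uuu = 121.7, S_uud = 63.48, S_udd = 33.12, S_ddd = 17.28
Terminal payoffs (K − S): max(-24.67, 0) = 0, max(33.52, 0) = 33.52, max(63.88, 0) = 63.88, max(79.72, 0) = 79.72
Node uu (S = 105.8): continuation = 1/1.02·[0.7636·0.0000 + 0.2364·33.5200] = 7.7676; exercise value = 0.0000 ≤ continuation, so V_uu = 7.7676
Node ud (S = 55.2): continuation = 1/1.02·[0.7636·33.5200 + 0.2364·63.8800] = 39.8980; exercise value = 41.8000 > continuation, so V_ud = 41.8000 (exercise)
Node dd (S = 28.8): continuation = 1/1.02·[0.7636·63.8800 + 0.2364·79.7200] = 66.2980; exercise value = 68.2000 > continuation, so V_dd = 68.2000 (exercise)
Node u (S = 92): continuation = 1/1.02·[0.7636·7.7676 + 0.2364·41.8000] = 15.5016; exercise value = 5.0000 ≤ continuation, so V_u = 15.5016
Node d (S = 48): continuation = 1/1.02·[0.7636·41.8000 + 0.2364·68.2000] = 47.0980; exercise value = 49.0000 > continuation, so V_d = 49.0000 (exercise)
Node 0 (S = 80): continuation = 1/1.02·[0.7636·15.5016 + 0.2364·49.0000] = 22.9602; exercise value = 17.0000 ≤ continuation, so V_0 = 22.9602

$22.96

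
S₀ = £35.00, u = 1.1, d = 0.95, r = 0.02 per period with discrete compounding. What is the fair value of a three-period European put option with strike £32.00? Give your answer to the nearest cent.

Risk-neutral probability p = (1 + 0.02 − 0.95)/(1.1 − 0.95) = 0.0700/0.1500 = 0.4667
Terminal stock prices: S_uuu = 46.59, S_uud = 40.23, S_udd = 34.75, S_ddd = 30.01
Terminal payoffs (K − S): max(-14.59, 0) = 0, max(-8.233, 0) = 0, max(-2.746, 0) = 0, max(1.992, 0) = 1.992
Node uu (S = 42.35): V_uu = 1/1.02·[0.4667·0.0000 + 0.5333·0.0000] = 0.0000
Node ud (S = 36.57): V_ud = 1/1.02·[0.4667·0.0000 + 0.5333·0.0000] = 0.0000
Node dd (S = 31.59): V_dd = 1/1.02·[0.4667·0.0000 + 0.5333·1.9919] = 1.0415
Node u (S = 38.5): V_u = 1/1.02·[0.4667·0.0000 + 0.5333·0.0000] = 0.0000
Node d (S = 33.25): V_d = 1/1.02·[0.4667·0.0000 + 0.5333·1.0415] = 0.5446
Node 0 (S = 35): V_0 = 1/1.02·[0.4667·0.0000 + 0.5333·0.5446] = 0.2847

£0.28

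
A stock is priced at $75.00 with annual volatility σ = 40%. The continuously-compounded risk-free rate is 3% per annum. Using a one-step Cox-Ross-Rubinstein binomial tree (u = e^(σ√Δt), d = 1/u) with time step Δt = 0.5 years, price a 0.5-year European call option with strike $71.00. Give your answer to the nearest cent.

$12.81

CRR parameters: u = e^(σ√Δt) = e^(0.4·√0.5) = 1.3269, d = 1/u = 0.7536
Per-period rate: rΔt = 0.03·0.5 = 0.015, so R = e^0.015 = 1.0151
Risk-neutral probability p = (e^0.015 − 0.7536)/(1.3269 − 0.7536) = 0.2615/0.5733 = 0.4561
Terminal stock prices: S_u = 99.52, S_d = 56.52
Terminal payoffs (S − K): max(28.52, 0) = 28.52, max(-14.48, 0) = 0
Node 0 (S = 75): V_0 = e^(−0.015)·[0.4561·28.5172 + 0.5439·0.0000] = 12.8136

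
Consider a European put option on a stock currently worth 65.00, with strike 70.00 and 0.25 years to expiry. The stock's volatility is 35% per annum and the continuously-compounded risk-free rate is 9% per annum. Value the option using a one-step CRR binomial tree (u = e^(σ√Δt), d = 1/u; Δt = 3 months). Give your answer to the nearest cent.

CRR parameters: u = e^(σ√Δt) = e^(0.35·√0.25) = 1.1912, d = 1/u = 0.8395
Per-period rate: rΔt = 0.09·0.25 = 0.0225, so R = e^0.0225 = 1.0228
Risk-neutral probability p = (e^0.0225 − 0.8395)/(1.1912 − 0.8395) = 0.1833/0.3518 = 0.5210
Terminal stock prices: S_u = 77.43, S_d = 54.56
Terminal payoffs (K − S): max(-7.431, 0) = 0, max(15.44, 0) = 15.44
Node 0 (S = 65): V_0 = e^(−0.0225)·[0.5210·0.0000 + 0.4790·15.4353] = 7.2283

7.23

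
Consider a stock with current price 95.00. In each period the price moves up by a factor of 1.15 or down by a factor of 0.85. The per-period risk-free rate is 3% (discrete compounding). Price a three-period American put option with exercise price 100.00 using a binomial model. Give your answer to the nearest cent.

9.33

Risk-neutral probability p = (1 + 0.03 − 0.85)/(1.15 − 0.85) = 0.1800/0.3000 = 0.6000
Terminal stock prices: S_uuu = 144.5, S_uud = 106.8, S_udd = 78.93, S_ddd = 58.34
Terminal payoffs (K − S): max(-44.48, 0) = 0, max(-6.792, 0) = 0, max(21.07, 0) = 21.07, max(41.66, 0) = 41.66
Node uu (S = 125.6): continuation = 1/1.03·[0.6000·0.0000 + 0.4000·0.0000] = 0.0000; exercise value = 0.0000 ≤ continuation, so V_uu = 0.0000
Node ud (S = 92.86): continuation = 1/1.03·[0.6000·0.0000 + 0.4000·21.0669] = 8.1813; exercise value = 7.1375 ≤ continuation, so V_ud = 8.1813
Node dd (S = 68.64): continuation = 1/1.03·[0.6000·21.0669 + 0.4000·41.6581] = 28.4499; exercise value = 31.3625 > continuation, so V_dd = 31.3625 (exercise)
Node u (S = 109.2): continuation = 1/1.03·[0.6000·0.0000 + 0.4000·8.1813] = 3.1772; exercise value = 0.0000 ≤ continuation, so V_u = 3.1772
Node d (S = 80.75): continuation = 1/1.03·[0.6000·8.1813 + 0.4000·31.3625] = 16.9454; exercise value = 19.2500 > continuation, so V_d = 19.2500 (exercise)
Node 0 (S = 95): continuation = 1/1.03·[0.6000·3.1772 + 0.4000·19.2500] = 9.3265; exercise value = 5.0000 ≤ continuation, so V_0 = 9.3265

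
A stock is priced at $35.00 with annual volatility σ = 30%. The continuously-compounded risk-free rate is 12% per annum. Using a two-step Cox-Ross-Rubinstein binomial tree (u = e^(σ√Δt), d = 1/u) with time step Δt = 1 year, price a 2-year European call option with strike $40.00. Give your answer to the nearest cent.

CRR parameters: u = e^(σ√Δt) = e^(0.3·√1) = 1.3499, d = 1/u = 0.7408
Per-period rate: rΔt = 0.12·1 = 0.12, so R = e^0.12 = 1.1275
Risk-neutral probability p = (e^0.12 − 0.7408)/(1.3499 − 0.7408) = 0.3867/0.6090 = 0.6349
Terminal stock prices: S_uu = 63.77, S_ud = 35, S_dd = 19.21
Terminal payoffs (S − K): max(23.77, 0) = 23.77, max(-5, 0) = 0, max(-20.79, 0) = 0
Node u (S = 47.25): V_u = e^(−0.12)·[0.6349·23.7742 + 0.3651·0.0000] = 13.3873
Node d (S = 25.93): V_d = e^(−0.12)·[0.6349·0.0000 + 0.3651·0.0000] = 0.0000
Node 0 (S = 35): V_0 = e^(−0.12)·[0.6349·13.3873 + 0.3651·0.0000] = 7.5385

$7.54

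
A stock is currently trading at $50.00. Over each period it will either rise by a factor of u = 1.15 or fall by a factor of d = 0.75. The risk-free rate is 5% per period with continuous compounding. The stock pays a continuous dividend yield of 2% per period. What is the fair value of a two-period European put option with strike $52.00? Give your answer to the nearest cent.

$5.30

Per-period risk-free factor R = e^0.05 = 1.0513; dividend-adjusted growth = e^(0.05−0.02) = 1.0305.
Risk-neutral probability p = (1.0305 − 0.75)/(1.15 − 0.75) = 0.2805/0.4000 = 0.7011
Terminal stock prices: S_uu = 66.12, S_ud = 43.12, S_dd = 28.12
Terminal payoffs (K − S): max(-14.12, 0) = 0, max(8.875, 0) = 8.875, max(23.88, 0) = 23.88
Node u (S = 57.5): V_u = e^(−0.05)·[0.7011·0.0000 + 0.2989·8.8750] = 2.5231
Node d (S = 37.5): V_d = e^(−0.05)·[0.7011·8.8750 + 0.2989·23.8750] = 12.7065
Node 0 (S = 50): V_0 = e^(−0.05)·[0.7011·2.5231 + 0.2989·12.7065] = 5.2950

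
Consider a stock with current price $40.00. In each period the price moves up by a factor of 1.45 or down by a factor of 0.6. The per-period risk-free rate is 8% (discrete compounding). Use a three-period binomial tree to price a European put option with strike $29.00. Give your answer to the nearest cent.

Risk-neutral probability p = (1 + 0.08 − 0.6)/(1.45 − 0.6) = 0.4800/0.8500 = 0.5647
Terminal stock prices: S_uuu = 121.9, S_uud = 50.46, S_udd = 20.88, S_ddd = 8.64
Terminal payoffs (K − S): max(-92.94, 0) = 0, max(-21.46, 0) = 0, max(8.12, 0) = 8.12, max(20.36, 0) = 20.36
Node uu (S = 84.1): V_uu = 1/1.08·[0.5647·0.0000 + 0.4353·0.0000] = 0.0000
Node ud (S = 34.8): V_ud = 1/1.08·[0.5647·0.0000 + 0.4353·8.1200] = 3.2728
Node dd (S = 14.4): V_dd = 1/1.08·[0.5647·8.1200 + 0.4353·20.3600] = 12.4519
Node u (S = 58): V_u = 1/1.08·[0.5647·0.0000 + 0.4353·3.2728] = 1.3191
Node d (S = 24): V_d = 1/1.08·[0.5647·3.2728 + 0.4353·12.4519] = 6.7300
Node 0 (S = 40): V_0 = 1/1.08·[0.5647·1.3191 + 0.4353·6.7300] = 3.4022

$3.40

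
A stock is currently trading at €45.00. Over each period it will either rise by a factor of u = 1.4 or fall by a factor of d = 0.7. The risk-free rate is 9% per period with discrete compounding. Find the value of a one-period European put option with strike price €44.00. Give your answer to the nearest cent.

Risk-neutral probability p = (1 + 0.09 − 0.7)/(1.4 − 0.7) = 0.3900/0.7000 = 0.5571
Terminal stock prices: S_u = 63, S_d = 31.5
Terminal payoffs (K − S): max(-19, 0) = 0, max(12.5, 0) = 12.5
Node 0 (S = 45): V_0 = 1/1.09·[0.5571·0.0000 + 0.4429·12.5000] = 5.0786

€5.08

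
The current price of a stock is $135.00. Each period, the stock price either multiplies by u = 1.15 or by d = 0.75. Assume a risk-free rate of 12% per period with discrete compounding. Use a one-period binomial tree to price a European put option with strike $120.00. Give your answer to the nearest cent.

$1.26

Risk-neutral probability p = (1 + 0.12 − 0.75)/(1.15 − 0.75) = 0.3700/0.4000 = 0.9250
Terminal stock prices: S_u = 155.2, S_d = 101.2
Terminal payoffs (K − S): max(-35.25, 0) = 0, max(18.75, 0) = 18.75
Node 0 (S = 135): V_0 = 1/1.12·[0.9250·0.0000 + 0.0750·18.7500] = 1.2556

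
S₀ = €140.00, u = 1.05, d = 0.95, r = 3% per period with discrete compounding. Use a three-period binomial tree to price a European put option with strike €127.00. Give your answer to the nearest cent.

€0.05

Risk-neutral probability p = (1 + 0.03 − 0.95)/(1.05 − 0.95) = 0.0800/0.1000 = 0.8000
Terminal stock prices: S_uuu = 162.1, S_uud = 146.6, S_udd = 132.7, S_ddd = 120
Terminal payoffs (K − S): max(-35.07, 0) = 0, max(-19.63, 0) = 0, max(-5.667, 0) = 0, max(6.968, 0) = 6.968
Node uu (S = 154.3): V_uu = 1/1.03·[0.8000·0.0000 + 0.2000·0.0000] = 0.0000
Node ud (S = 139.7): V_ud = 1/1.03·[0.8000·0.0000 + 0.2000·0.0000] = 0.0000
Node dd (S = 126.3): V_dd = 1/1.03·[0.8000·0.0000 + 0.2000·6.9675] = 1.3529
Node u (S = 147): V_u = 1/1.03·[0.8000·0.0000 + 0.2000·0.0000] = 0.0000
Node d (S = 133): V_d = 1/1.03·[0.8000·0.0000 + 0.2000·1.3529] = 0.2627
Node 0 (S = 140): V_0 = 1/1.03·[0.8000·0.0000 + 0.2000·0.2627] = 0.0510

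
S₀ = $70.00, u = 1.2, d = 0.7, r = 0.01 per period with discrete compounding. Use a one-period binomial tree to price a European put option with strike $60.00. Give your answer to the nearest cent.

$4.14

Risk-neutral probability p = (1 + 0.01 − 0.7)/(1.2 − 0.7) = 0.3100/0.5000 = 0.6200
Terminal stock prices: S_u = 84, S_d = 49
Terminal payoffs (K − S): max(-24, 0) = 0, max(11, 0) = 11
Node 0 (S = 70): V_0 = 1/1.01·[0.6200·0.0000 + 0.3800·11.0000] = 4.1386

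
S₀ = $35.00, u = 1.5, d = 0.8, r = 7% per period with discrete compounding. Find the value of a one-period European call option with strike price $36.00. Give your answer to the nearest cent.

$5.95

Risk-neutral probability p = (1 + 0.07 − 0.8)/(1.5 − 0.8) = 0.2700/0.7000 = 0.3857
Terminal stock prices: S_u = 52.5, S_d = 28
Terminal payoffs (S − K): max(16.5, 0) = 16.5, max(-8, 0) = 0
Node 0 (S = 35): V_0 = 1/1.07·[0.3857·16.5000 + 0.6143·0.0000] = 5.9479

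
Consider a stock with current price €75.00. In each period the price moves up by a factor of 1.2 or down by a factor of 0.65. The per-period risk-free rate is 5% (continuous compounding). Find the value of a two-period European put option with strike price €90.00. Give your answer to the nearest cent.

Risk-neutral probability p = (e^0.05 − 0.65)/(1.2 − 0.65) = 0.4013/0.5500 = 0.7296
Terminal stock prices: S_uu = 108, S_ud = 58.5, S_dd = 31.69
Terminal payoffs (K − S): max(-18, 0) = 0, max(31.5, 0) = 31.5, max(58.31, 0) = 58.31
Node u (S = 90): V_u = e^(−0.05)·[0.7296·0.0000 + 0.2704·31.5000] = 8.1027
Node d (S = 48.75): V_d = e^(−0.05)·[0.7296·31.5000 + 0.2704·58.3125] = 36.8606
Node 0 (S = 75): V_0 = e^(−0.05)·[0.7296·8.1027 + 0.2704·36.8606] = 15.1049

€15.10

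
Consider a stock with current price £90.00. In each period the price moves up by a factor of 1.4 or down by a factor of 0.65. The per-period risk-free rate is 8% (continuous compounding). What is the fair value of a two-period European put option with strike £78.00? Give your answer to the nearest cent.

Risk-neutral probability p = (e^0.08 − 0.65)/(1.4 − 0.65) = 0.4333/0.7500 = 0.5777
Terminal stock prices: S_uu = 176.4, S_ud = 81.9, S_dd = 38.03
Terminal payoffs (K − S): max(-98.4, 0) = 0, max(-3.9, 0) = 0, max(39.97, 0) = 39.97
Node u (S = 126): V_u = e^(−0.08)·[0.5777·0.0000 + 0.4223·0.0000] = 0.0000
Node d (S = 58.5): V_d = e^(−0.08)·[0.5777·0.0000 + 0.4223·39.9750] = 15.5829
Node 0 (S = 90): V_0 = e^(−0.08)·[0.5777·0.0000 + 0.4223·15.5829] = 6.0745

£6.07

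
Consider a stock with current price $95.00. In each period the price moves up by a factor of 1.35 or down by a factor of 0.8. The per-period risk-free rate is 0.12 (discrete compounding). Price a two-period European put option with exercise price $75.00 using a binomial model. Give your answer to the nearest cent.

$1.98

Risk-neutral probability p = (1 + 0.12 − 0.8)/(1.35 − 0.8) = 0.3200/0.5500 = 0.5818
Terminal stock prices: S_uu = 173.1, S_ud = 102.6, S_dd = 60.8
Terminal payoffs (K − S): max(-98.14, 0) = 0, max(-27.6, 0) = 0, max(14.2, 0) = 14.2
Node u (S = 128.2): V_u = 1/1.12·[0.5818·0.0000 + 0.4182·0.0000] = 0.0000
Node d (S = 76): V_d = 1/1.12·[0.5818·0.0000 + 0.4182·14.2000] = 5.3019
Node 0 (S = 95): V_0 = 1/1.12·[0.5818·0.0000 + 0.4182·5.3019] = 1.9796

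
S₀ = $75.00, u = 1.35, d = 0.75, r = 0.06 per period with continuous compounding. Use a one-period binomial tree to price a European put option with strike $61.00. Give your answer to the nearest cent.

$2.15

Risk-neutral probability p = (e^0.06 − 0.75)/(1.35 − 0.75) = 0.3118/0.6000 = 0.5197
Terminal stock prices: S_u = 101.2, S_d = 56.25
Terminal payoffs (K − S): max(-40.25, 0) = 0, max(4.75, 0) = 4.75
Node 0 (S = 75): V_0 = e^(−0.06)·[0.5197·0.0000 + 0.4803·4.7500] = 2.1484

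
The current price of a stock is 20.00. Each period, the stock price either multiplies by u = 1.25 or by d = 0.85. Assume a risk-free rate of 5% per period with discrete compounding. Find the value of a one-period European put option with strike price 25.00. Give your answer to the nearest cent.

3.81

Risk-neutral probability p = (1 + 0.05 − 0.85)/(1.25 − 0.85) = 0.2000/0.4000 = 0.5000
Terminal stock prices: S_u = 25, S_d = 17
Terminal payoffs (K − S): max(0, 0) = 0, max(8, 0) = 8
Node 0 (S = 20): V_0 = 1/1.05·[0.5000·0.0000 + 0.5000·8.0000] = 3.8095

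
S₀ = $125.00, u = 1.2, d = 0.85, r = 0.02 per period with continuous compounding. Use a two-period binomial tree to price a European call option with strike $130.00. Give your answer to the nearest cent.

$11.36

Risk-neutral probability p = (e^0.02 − 0.85)/(1.2 − 0.85) = 0.1702/0.3500 = 0.4863
Terminal stock prices: S_uu = 180, S_ud = 127.5, S_dd = 90.31
Terminal payoffs (S − K): max(50, 0) = 50, max(-2.5, 0) = 0, max(-39.69, 0) = 0
Node u (S = 150): V_u = e^(−0.02)·[0.4863·50.0000 + 0.5137·0.0000] = 23.8330
Node d (S = 106.2): V_d = e^(−0.02)·[0.4863·0.0000 + 0.5137·0.0000] = 0.0000
Node 0 (S = 125): V_0 = e^(−0.02)·[0.4863·23.8330 + 0.5137·0.0000] = 11.3603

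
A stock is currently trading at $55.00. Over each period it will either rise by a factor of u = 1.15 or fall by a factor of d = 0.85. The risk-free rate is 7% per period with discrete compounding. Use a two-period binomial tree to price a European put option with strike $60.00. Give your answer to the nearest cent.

$3.39

Risk-neutral probability p = (1 + 0.07 − 0.85)/(1.15 − 0.85) = 0.2200/0.3000 = 0.7333
Terminal stock prices: S_uu = 72.74, S_ud = 53.76, S_dd = 39.74
Terminal payoffs (K − S): max(-12.74, 0) = 0, max(6.238, 0) = 6.238, max(20.26, 0) = 20.26
Node u (S = 63.25): V_u = 1/1.07·[0.7333·0.0000 + 0.2667·6.2375] = 1.5545
Node d (S = 46.75): V_d = 1/1.07·[0.7333·6.2375 + 0.2667·20.2625] = 9.3248
Node 0 (S = 55): V_0 = 1/1.07·[0.7333·1.5545 + 0.2667·9.3248] = 3.3893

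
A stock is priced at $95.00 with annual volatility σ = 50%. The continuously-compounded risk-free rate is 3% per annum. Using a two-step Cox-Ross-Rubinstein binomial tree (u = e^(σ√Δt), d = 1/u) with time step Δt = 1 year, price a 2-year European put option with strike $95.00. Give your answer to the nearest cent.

$19.90

CRR parameters: u = e^(σ√Δt) = e^(0.5·√1) = 1.6487, d = 1/u = 0.6065
Per-period rate: rΔt = 0.03·1 = 0.03, so R = e^0.03 = 1.0305
Risk-neutral probability p = (e^0.03 − 0.6065)/(1.6487 − 0.6065) = 0.4239/1.0422 = 0.4068
Terminal stock prices: S_uu = 258.2, S_ud = 95, S_dd = 34.95
Terminal payoffs (K − S): max(-163.2, 0) = 0, max(0, 0) = 0, max(60.05, 0) = 60.05
Node u (S = 156.6): V_u = e^(−0.03)·[0.4068·0.0000 + 0.5932·0.0000] = 0.0000
Node d (S = 57.62): V_d = e^(−0.03)·[0.4068·0.0000 + 0.5932·60.0515] = 34.5719
Node 0 (S = 95): V_0 = e^(−0.03)·[0.4068·0.0000 + 0.5932·34.5719] = 19.9032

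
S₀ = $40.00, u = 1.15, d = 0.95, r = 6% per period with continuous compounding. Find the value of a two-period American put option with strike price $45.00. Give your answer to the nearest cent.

Risk-neutral probability p = (e^0.06 − 0.95)/(1.15 − 0.95) = 0.1118/0.2000 = 0.5592
Terminal stock prices: S_uu = 52.9, S_ud = 43.7, S_dd = 36.1
Terminal payoffs (K − S): max(-7.9, 0) = 0, max(1.3, 0) = 1.3, max(8.9, 0) = 8.9
Node u (S = 46): continuation = e^(−0.06)·[0.5592·0.0000 + 0.4408·1.3000] = 0.5397; exercise value = 0.0000 ≤ continuation, so V_u = 0.5397
Node d (S = 38): continuation = e^(−0.06)·[0.5592·1.3000 + 0.4408·8.9000] = 4.3794; exercise value = 7.0000 > continuation, so V_d = 7.0000 (exercise)
Node 0 (S = 40): continuation = e^(−0.06)·[0.5592·0.5397 + 0.4408·7.0000] = 3.1902; exercise value = 5.0000 > continuation, so V_0 = 5.0000 (exercise)

$5.00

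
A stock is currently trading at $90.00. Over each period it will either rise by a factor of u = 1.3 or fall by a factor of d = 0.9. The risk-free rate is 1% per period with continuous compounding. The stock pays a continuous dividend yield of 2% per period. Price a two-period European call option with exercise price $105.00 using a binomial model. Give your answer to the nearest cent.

Per-period risk-free factor R = e^0.01 = 1.0101; dividend-adjusted growth = e^(0.01−0.02) = 0.9900.
Risk-neutral probability p = (0.9900 − 0.9)/(1.3 − 0.9) = 0.0900/0.4000 = 0.2251
Terminal stock prices: S_uu = 152.1, S_ud = 105.3, S_dd = 72.9
Terminal payoffs (S − K): max(47.1, 0) = 47.1, max(0.3, 0) = 0.3, max(-32.1, 0) = 0
Node u (S = 117): V_u = e^(−0.01)·[0.2251·47.1000 + 0.7749·0.3000] = 10.7280
Node d (S = 81): V_d = e^(−0.01)·[0.2251·0.3000 + 0.7749·0.0000] = 0.0669
Node 0 (S = 90): V_0 = e^(−0.01)·[0.2251·10.7280 + 0.7749·0.0669] = 2.4424

$2.44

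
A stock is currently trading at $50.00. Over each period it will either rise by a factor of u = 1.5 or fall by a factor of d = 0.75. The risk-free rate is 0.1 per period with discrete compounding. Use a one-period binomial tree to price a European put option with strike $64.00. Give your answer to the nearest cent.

Risk-neutral probability p = (1 + 0.1 − 0.75)/(1.5 − 0.75) = 0.3500/0.7500 = 0.4667
Terminal stock prices: S_u = 75, S_d = 37.5
Terminal payoffs (K − S): max(-11, 0) = 0, max(26.5, 0) = 26.5
Node 0 (S = 50): V_0 = 1/1.1·[0.4667·0.0000 + 0.5333·26.5000] = 12.8485

$12.85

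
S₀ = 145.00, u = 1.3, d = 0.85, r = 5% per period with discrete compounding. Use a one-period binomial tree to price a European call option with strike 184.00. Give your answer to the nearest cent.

Risk-neutral probability p = (1 + 0.05 − 0.85)/(1.3 − 0.85) = 0.2000/0.4500 = 0.4444
Terminal stock prices: S_u = 188.5, S_d = 123.2
Terminal payoffs (S − K): max(4.5, 0) = 4.5, max(-60.75, 0) = 0
Node 0 (S = 145): V_0 = 1/1.05·[0.4444·4.5000 + 0.5556·0.0000] = 1.9048

1.90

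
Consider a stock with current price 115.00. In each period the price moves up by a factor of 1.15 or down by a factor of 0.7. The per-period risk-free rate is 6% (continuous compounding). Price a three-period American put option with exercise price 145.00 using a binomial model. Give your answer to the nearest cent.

30.00

Risk-neutral probability p = (e^0.06 − 0.7)/(1.15 − 0.7) = 0.3618/0.4500 = 0.8041
Terminal stock prices: S_uuu = 174.9, S_uud = 106.5, S_udd = 64.8, S_ddd = 39.44
Terminal payoffs (K − S): max(-29.9, 0) = 0, max(38.54, 0) = 38.54, max(80.2, 0) = 80.2, max(105.6, 0) = 105.6
Node uu (S = 152.1): continuation = e^(−0.06)·[0.8041·0.0000 + 0.1959·38.5388] = 7.1108; exercise value = 0.0000 ≤ continuation, so V_uu = 7.1108
Node ud (S = 92.57): continuation = e^(−0.06)·[0.8041·38.5388 + 0.1959·80.1975] = 43.9809; exercise value = 52.4250 > continuation, so V_ud = 52.4250 (exercise)
Node dd (S = 56.35): continuation = e^(−0.06)·[0.8041·80.1975 + 0.1959·105.5550] = 80.2059; exercise value = 88.6500 > continuation, so V_dd = 88.6500 (exercise)
Node u (S = 132.2): continuation = e^(−0.06)·[0.8041·7.1108 + 0.1959·52.4250] = 15.0576; exercise value = 12.7500 ≤ continuation, so V_u = 15.0576
Node d (S = 80.5): continuation = e^(−0.06)·[0.8041·52.4250 + 0.1959·88.6500] = 56.0559; exercise value = 64.5000 > continuation, so V_d = 64.5000 (exercise)
Node 0 (S = 115): continuation = e^(−0.06)·[0.8041·15.0576 + 0.1959·64.5000] = 23.3033; exercise value = 30.0000 > continuation, so V_0 = 30.0000 (exercise)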